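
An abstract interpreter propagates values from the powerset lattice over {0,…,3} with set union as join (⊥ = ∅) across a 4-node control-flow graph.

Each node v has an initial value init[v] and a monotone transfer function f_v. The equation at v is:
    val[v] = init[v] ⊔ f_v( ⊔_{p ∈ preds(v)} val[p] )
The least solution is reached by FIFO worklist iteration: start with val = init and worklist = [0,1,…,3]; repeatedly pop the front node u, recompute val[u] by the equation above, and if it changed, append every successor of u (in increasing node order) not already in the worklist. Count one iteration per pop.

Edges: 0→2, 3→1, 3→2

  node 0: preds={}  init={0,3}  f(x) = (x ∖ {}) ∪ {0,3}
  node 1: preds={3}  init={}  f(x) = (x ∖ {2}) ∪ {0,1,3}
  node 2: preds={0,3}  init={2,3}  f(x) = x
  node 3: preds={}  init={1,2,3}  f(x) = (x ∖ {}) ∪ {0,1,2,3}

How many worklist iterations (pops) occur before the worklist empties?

6

Trace (6 dequeues):
  [1] u=0 | in {} | out {0,3} | ==
  [2] u=1 | in {1,2,3} | out {0,1,3} | prev {} | push {}
  [3] u=2 | in {0,1,2,3} | out {0,1,2,3} | prev {2,3} | push {}
  [4] u=3 | in {} | out {0,1,2,3} | prev {1,2,3} | push {1,2}
  [5] u=1 | in {0,1,2,3} | out {0,1,3} | ==
  [6] u=2 | in {0,1,2,3} | out {0,1,2,3} | ==

Converged values:
  [0] {0,3}
  [1] {0,1,3}
  [2] {0,1,2,3}
  [3] {0,1,2,3}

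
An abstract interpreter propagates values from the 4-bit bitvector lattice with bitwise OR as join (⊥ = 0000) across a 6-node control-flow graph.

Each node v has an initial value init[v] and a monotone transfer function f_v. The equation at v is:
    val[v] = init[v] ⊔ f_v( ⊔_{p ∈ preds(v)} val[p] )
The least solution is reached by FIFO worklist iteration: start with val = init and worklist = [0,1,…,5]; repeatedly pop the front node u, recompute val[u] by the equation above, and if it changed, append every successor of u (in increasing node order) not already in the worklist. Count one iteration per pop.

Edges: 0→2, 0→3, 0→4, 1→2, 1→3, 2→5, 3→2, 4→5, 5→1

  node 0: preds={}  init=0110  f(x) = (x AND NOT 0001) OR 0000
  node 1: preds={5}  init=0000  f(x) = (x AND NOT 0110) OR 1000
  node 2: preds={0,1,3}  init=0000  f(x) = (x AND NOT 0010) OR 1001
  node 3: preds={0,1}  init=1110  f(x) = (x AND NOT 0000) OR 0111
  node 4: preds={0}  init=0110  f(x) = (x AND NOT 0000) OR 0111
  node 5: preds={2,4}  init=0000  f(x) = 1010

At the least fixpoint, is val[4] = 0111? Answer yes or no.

Iteration log — 8 steps:
  step 1. node 0  ⊔preds=0000  new=0110  stable
  step 2. node 1  ⊔preds=0000  new=1000  old=0000  +wl: 
  step 3. node 2  ⊔preds=1110  new=1101  old=0000  +wl: 
  step 4. node 3  ⊔preds=1110  new=1111  old=1110  +wl: 2
  step 5. node 4  ⊔preds=0110  new=0111  old=0110  +wl: 
  step 6. node 5  ⊔preds=1111  new=1010  old=0000  +wl: 1
  step 7. node 2  ⊔preds=1111  new=1101  stable
  step 8. node 1  ⊔preds=1010  new=1000  stable

Least fixpoint reached:
  node 0: 0110
  node 1: 1000
  node 2: 1101
  node 3: 1111
  node 4: 0111
  node 5: 1010

yes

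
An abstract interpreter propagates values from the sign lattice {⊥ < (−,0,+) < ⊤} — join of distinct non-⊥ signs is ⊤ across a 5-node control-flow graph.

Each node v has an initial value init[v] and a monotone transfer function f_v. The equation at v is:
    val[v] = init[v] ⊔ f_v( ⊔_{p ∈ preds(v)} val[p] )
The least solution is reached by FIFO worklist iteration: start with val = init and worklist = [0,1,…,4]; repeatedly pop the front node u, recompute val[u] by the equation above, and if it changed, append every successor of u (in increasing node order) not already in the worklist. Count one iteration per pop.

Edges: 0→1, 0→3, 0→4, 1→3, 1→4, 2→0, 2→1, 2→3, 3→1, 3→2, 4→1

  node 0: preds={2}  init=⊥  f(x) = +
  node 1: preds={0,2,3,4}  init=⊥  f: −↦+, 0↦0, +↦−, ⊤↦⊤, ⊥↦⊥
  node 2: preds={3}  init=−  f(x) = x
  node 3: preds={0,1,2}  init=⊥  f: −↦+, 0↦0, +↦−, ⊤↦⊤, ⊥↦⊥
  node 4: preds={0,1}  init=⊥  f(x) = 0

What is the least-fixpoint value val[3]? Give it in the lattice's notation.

⊤

Iteration log — 10 steps:
  step 1. node 0  ⊔preds=−  new=+  old=⊥  +wl: 
  step 2. node 1  ⊔preds=⊤  new=⊤  old=⊥  +wl: 
  step 3. node 2  ⊔preds=⊥  new=−  stable
  step 4. node 3  ⊔preds=⊤  new=⊤  old=⊥  +wl: 1,2
  step 5. node 4  ⊔preds=⊤  new=0  old=⊥  +wl: 
  step 6. node 1  ⊔preds=⊤  new=⊤  stable
  step 7. node 2  ⊔preds=⊤  new=⊤  old=−  +wl: 0,1,3
  step 8. node 0  ⊔preds=⊤  new=+  stable
  step 9. node 1  ⊔preds=⊤  new=⊤  stable
  step 10. node 3  ⊔preds=⊤  new=⊤  stable

Least fixpoint reached:
  node 0: +
  node 1: ⊤
  node 2: ⊤
  node 3: ⊤
  node 4: 0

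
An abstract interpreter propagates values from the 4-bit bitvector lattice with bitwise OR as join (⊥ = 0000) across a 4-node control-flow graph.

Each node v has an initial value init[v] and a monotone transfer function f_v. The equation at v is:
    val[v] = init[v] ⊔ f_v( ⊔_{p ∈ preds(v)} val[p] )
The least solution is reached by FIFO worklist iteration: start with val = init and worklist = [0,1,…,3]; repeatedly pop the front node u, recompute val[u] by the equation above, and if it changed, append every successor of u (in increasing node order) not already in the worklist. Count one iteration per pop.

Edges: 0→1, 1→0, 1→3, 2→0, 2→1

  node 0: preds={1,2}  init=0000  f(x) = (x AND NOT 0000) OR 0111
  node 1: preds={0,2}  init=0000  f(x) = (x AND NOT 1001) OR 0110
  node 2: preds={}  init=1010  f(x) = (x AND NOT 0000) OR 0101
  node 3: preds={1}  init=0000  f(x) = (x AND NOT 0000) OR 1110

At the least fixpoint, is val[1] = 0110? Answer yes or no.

yes

Trace (6 dequeues):
  [1] u=0 | in 1010 | out 1111 | prev 0000 | push {}
  [2] u=1 | in 1111 | out 0110 | prev 0000 | push {0}
  [3] u=2 | in 0000 | out 1111 | prev 1010 | push {1}
  [4] u=3 | in 0110 | out 1110 | prev 0000 | push {}
  [5] u=0 | in 1111 | out 1111 | ==
  [6] u=1 | in 1111 | out 0110 | ==

Converged values:
  [0] 1111
  [1] 0110
  [2] 1111
  [3] 1110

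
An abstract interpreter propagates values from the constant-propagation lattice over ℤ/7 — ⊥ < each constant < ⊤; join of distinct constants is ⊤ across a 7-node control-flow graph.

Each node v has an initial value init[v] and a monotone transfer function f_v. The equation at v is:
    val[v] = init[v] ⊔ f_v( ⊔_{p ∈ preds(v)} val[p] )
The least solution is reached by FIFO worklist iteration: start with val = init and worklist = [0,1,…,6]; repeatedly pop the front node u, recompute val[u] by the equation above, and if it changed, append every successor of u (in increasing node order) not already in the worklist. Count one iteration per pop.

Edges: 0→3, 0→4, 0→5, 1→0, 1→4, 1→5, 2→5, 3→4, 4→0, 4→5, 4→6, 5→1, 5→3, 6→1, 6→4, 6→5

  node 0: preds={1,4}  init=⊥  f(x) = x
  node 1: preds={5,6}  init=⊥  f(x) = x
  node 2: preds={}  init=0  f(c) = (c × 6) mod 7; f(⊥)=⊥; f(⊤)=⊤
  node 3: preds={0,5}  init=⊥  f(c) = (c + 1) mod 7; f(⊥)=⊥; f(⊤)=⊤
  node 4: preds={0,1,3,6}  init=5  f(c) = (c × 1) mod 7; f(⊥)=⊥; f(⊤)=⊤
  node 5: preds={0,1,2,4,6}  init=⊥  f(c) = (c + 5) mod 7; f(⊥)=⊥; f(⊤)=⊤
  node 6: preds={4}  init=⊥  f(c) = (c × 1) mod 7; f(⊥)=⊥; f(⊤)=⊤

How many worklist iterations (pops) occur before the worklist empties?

13

Trace (13 dequeues):
  [1] u=0 | in 5 | out 5 | prev ⊥ | push {}
  [2] u=1 | in ⊥ | out ⊥ | ==
  [3] u=2 | in ⊥ | out 0 | ==
  [4] u=3 | in 5 | out 6 | prev ⊥ | push {}
  [5] u=4 | in ⊤ | out ⊤ | prev 5 | push {0}
  [6] u=5 | in ⊤ | out ⊤ | prev ⊥ | push {1,3}
  [7] u=6 | in ⊤ | out ⊤ | prev ⊥ | push {4,5}
  [8] u=0 | in ⊤ | out ⊤ | prev 5 | push {}
  [9] u=1 | in ⊤ | out ⊤ | prev ⊥ | push {0}
  [10] u=3 | in ⊤ | out ⊤ | prev 6 | push {}
  [11] u=4 | in ⊤ | out ⊤ | ==
  [12] u=5 | in ⊤ | out ⊤ | ==
  [13] u=0 | in ⊤ | out ⊤ | ==

Converged values:
  [0] ⊤
  [1] ⊤
  [2] 0
  [3] ⊤
  [4] ⊤
  [5] ⊤
  [6] ⊤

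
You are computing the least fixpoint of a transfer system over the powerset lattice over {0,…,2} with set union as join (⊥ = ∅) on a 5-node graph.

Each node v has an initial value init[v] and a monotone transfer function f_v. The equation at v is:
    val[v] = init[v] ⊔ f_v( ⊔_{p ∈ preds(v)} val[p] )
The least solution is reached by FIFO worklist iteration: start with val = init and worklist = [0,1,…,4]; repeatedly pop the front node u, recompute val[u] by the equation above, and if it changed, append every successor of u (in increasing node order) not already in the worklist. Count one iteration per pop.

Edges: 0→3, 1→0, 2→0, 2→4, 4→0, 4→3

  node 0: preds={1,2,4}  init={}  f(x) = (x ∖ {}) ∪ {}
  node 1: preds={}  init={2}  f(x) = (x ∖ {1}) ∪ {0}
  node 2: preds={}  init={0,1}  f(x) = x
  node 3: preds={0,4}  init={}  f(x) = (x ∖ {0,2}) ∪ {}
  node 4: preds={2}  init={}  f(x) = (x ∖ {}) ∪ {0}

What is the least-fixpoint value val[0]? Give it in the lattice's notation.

{0,1,2}

Worklist (7 pops):
  #1 pop 0: in={0,1,2} → {0,1,2} (was {}); enqueue []
  #2 pop 1: in={} → {0,2} (was {2}); enqueue [0]
  #3 pop 2: in={} → {0,1} (no change)
  #4 pop 3: in={0,1,2} → {1} (was {}); enqueue []
  #5 pop 4: in={0,1} → {0,1} (was {}); enqueue [3]
  #6 pop 0: in={0,1,2} → {0,1,2} (no change)
  #7 pop 3: in={0,1,2} → {1} (no change)

Fixpoint:
  val[0] = {0,1,2}
  val[1] = {0,2}
  val[2] = {0,1}
  val[3] = {1}
  val[4] = {0,1}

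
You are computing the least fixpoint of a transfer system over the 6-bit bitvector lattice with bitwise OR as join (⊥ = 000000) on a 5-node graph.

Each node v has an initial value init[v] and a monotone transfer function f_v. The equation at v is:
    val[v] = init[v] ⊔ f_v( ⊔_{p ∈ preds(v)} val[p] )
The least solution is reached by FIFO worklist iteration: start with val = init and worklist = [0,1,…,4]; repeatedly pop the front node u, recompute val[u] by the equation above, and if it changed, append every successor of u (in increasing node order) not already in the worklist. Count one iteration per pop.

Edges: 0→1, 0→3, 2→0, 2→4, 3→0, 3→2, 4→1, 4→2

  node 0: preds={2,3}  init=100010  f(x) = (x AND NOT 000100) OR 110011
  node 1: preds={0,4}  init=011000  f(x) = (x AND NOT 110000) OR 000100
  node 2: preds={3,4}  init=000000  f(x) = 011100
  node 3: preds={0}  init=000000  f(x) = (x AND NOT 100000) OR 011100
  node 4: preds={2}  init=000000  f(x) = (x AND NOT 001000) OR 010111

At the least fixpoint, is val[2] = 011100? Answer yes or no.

Trace (9 dequeues):
  [1] u=0 | in 000000 | out 110011 | prev 100010 | push {}
  [2] u=1 | in 110011 | out 011111 | prev 011000 | push {}
  [3] u=2 | in 000000 | out 011100 | prev 000000 | push {0}
  [4] u=3 | in 110011 | out 011111 | prev 000000 | push {2}
  [5] u=4 | in 011100 | out 010111 | prev 000000 | push {1}
  [6] u=0 | in 011111 | out 111011 | prev 110011 | push {3}
  [7] u=2 | in 011111 | out 011100 | ==
  [8] u=1 | in 111111 | out 011111 | ==
  [9] u=3 | in 111011 | out 011111 | ==

Converged values:
  [0] 111011
  [1] 011111
  [2] 011100
  [3] 011111
  [4] 010111

yes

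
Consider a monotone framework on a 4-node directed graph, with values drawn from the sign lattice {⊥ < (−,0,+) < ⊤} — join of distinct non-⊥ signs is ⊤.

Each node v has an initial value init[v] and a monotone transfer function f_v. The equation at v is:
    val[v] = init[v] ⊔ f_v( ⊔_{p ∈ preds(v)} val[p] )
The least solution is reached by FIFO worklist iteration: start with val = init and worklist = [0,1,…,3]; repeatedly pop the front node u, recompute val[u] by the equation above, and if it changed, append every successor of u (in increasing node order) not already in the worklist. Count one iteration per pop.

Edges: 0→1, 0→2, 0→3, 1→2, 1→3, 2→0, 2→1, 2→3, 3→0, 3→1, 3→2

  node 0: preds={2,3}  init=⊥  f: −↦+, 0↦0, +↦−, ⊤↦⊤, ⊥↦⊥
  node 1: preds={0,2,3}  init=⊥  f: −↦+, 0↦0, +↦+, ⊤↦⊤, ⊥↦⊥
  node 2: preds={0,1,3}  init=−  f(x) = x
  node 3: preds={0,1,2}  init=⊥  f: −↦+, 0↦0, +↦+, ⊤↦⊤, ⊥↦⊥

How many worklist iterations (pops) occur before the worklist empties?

Iteration log — 8 steps:
  step 1. node 0  ⊔preds=−  new=+  old=⊥  +wl: 
  step 2. node 1  ⊔preds=⊤  new=⊤  old=⊥  +wl: 
  step 3. node 2  ⊔preds=⊤  new=⊤  old=−  +wl: 0,1
  step 4. node 3  ⊔preds=⊤  new=⊤  old=⊥  +wl: 2
  step 5. node 0  ⊔preds=⊤  new=⊤  old=+  +wl: 3
  step 6. node 1  ⊔preds=⊤  new=⊤  stable
  step 7. node 2  ⊔preds=⊤  new=⊤  stable
  step 8. node 3  ⊔preds=⊤  new=⊤  stable

Least fixpoint reached:
  node 0: ⊤
  node 1: ⊤
  node 2: ⊤
  node 3: ⊤

8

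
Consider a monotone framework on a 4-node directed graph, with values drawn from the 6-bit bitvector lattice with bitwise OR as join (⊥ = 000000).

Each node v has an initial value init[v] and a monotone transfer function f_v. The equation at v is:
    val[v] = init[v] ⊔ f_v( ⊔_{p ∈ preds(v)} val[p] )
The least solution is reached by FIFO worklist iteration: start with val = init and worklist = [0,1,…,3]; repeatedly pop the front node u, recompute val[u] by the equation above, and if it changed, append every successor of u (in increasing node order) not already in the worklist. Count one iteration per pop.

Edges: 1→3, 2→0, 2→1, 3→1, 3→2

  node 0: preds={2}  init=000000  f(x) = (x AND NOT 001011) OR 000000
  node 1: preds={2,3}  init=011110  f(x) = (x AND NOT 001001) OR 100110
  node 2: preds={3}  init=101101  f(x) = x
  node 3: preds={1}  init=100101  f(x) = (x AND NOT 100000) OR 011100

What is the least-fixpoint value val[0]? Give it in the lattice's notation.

Worklist (8 pops):
  #1 pop 0: in=101101 → 100100 (was 000000); enqueue []
  #2 pop 1: in=101101 → 111110 (was 011110); enqueue []
  #3 pop 2: in=100101 → 101101 (no change)
  #4 pop 3: in=111110 → 111111 (was 100101); enqueue [1,2]
  #5 pop 1: in=111111 → 111110 (no change)
  #6 pop 2: in=111111 → 111111 (was 101101); enqueue [0,1]
  #7 pop 0: in=111111 → 110100 (was 100100); enqueue []
  #8 pop 1: in=111111 → 111110 (no change)

Fixpoint:
  val[0] = 110100
  val[1] = 111110
  val[2] = 111111
  val[3] = 111111

110100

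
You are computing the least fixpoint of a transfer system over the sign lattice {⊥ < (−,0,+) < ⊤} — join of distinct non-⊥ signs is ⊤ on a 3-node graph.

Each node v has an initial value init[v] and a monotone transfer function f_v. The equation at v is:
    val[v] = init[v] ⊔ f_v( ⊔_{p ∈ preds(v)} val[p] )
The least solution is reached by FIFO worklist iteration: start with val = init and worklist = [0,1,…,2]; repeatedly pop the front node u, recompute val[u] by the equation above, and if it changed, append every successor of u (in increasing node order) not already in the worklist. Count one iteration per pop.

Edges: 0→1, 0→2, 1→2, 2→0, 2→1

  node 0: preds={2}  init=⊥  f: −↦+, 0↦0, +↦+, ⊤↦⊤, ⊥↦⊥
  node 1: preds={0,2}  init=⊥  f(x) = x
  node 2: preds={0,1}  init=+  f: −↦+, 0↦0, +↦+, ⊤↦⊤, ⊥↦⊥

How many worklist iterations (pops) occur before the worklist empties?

3

Worklist (3 pops):
  #1 pop 0: in=+ → + (was ⊥); enqueue []
  #2 pop 1: in=+ → + (was ⊥); enqueue []
  #3 pop 2: in=+ → + (no change)

Fixpoint:
  val[0] = +
  val[1] = +
  val[2] = +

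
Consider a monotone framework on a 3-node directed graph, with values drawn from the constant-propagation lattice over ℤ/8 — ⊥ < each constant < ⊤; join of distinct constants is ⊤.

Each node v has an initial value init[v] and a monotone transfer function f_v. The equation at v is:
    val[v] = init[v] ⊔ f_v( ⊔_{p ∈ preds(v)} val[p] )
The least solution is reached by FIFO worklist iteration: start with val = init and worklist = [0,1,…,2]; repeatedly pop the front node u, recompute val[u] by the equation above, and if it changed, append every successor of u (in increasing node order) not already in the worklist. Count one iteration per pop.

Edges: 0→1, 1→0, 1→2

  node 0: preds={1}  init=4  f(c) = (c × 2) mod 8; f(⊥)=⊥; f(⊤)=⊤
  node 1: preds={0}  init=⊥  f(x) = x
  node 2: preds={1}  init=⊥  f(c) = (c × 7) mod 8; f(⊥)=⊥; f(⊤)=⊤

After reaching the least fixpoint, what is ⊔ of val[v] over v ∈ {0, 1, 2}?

Trace (7 dequeues):
  [1] u=0 | in ⊥ | out 4 | ==
  [2] u=1 | in 4 | out 4 | prev ⊥ | push {0}
  [3] u=2 | in 4 | out 4 | prev ⊥ | push {}
  [4] u=0 | in 4 | out ⊤ | prev 4 | push {1}
  [5] u=1 | in ⊤ | out ⊤ | prev 4 | push {0,2}
  [6] u=0 | in ⊤ | out ⊤ | ==
  [7] u=2 | in ⊤ | out ⊤ | prev 4 | push {}

Converged values:
  [0] ⊤
  [1] ⊤
  [2] ⊤

⊤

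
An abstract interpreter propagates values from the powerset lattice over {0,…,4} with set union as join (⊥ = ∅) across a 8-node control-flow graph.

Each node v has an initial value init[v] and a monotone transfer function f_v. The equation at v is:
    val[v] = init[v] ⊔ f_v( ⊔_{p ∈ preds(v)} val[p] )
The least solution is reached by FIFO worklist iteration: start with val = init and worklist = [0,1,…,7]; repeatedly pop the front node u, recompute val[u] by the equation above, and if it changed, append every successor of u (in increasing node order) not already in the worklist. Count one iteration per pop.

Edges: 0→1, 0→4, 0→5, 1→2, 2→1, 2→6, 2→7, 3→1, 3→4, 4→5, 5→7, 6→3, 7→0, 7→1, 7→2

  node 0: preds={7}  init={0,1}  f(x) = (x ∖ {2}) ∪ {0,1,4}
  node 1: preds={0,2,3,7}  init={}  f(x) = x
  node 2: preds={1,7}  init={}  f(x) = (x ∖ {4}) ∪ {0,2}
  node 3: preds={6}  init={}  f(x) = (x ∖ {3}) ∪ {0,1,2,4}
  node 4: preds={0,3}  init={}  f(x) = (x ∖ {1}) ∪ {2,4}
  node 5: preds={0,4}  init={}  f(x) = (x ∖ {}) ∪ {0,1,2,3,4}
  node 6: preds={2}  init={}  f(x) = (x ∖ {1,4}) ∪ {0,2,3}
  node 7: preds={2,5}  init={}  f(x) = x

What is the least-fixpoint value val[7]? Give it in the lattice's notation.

{0,1,2,3,4}

Worklist (17 pops):
  #1 pop 0: in={} → {0,1,4} (was {0,1}); enqueue []
  #2 pop 1: in={0,1,4} → {0,1,4} (was {}); enqueue []
  #3 pop 2: in={0,1,4} → {0,1,2} (was {}); enqueue [1]
  #4 pop 3: in={} → {0,1,2,4} (was {}); enqueue []
  #5 pop 4: in={0,1,2,4} → {0,2,4} (was {}); enqueue []
  #6 pop 5: in={0,1,2,4} → {0,1,2,3,4} (was {}); enqueue []
  #7 pop 6: in={0,1,2} → {0,2,3} (was {}); enqueue [3]
  #8 pop 7: in={0,1,2,3,4} → {0,1,2,3,4} (was {}); enqueue [0,2]
  #9 pop 1: in={0,1,2,3,4} → {0,1,2,3,4} (was {0,1,4}); enqueue []
  #10 pop 3: in={0,2,3} → {0,1,2,4} (no change)
  #11 pop 0: in={0,1,2,3,4} → {0,1,3,4} (was {0,1,4}); enqueue [1,4,5]
  #12 pop 2: in={0,1,2,3,4} → {0,1,2,3} (was {0,1,2}); enqueue [6,7]
  #13 pop 1: in={0,1,2,3,4} → {0,1,2,3,4} (no change)
  #14 pop 4: in={0,1,2,3,4} → {0,2,3,4} (was {0,2,4}); enqueue []
  #15 pop 5: in={0,1,2,3,4} → {0,1,2,3,4} (no change)
  #16 pop 6: in={0,1,2,3} → {0,2,3} (no change)
  #17 pop 7: in={0,1,2,3,4} → {0,1,2,3,4} (no change)

Fixpoint:
  val[0] = {0,1,3,4}
  val[1] = {0,1,2,3,4}
  val[2] = {0,1,2,3}
  val[3] = {0,1,2,4}
  val[4] = {0,2,3,4}
  val[5] = {0,1,2,3,4}
  val[6] = {0,2,3}
  val[7] = {0,1,2,3,4}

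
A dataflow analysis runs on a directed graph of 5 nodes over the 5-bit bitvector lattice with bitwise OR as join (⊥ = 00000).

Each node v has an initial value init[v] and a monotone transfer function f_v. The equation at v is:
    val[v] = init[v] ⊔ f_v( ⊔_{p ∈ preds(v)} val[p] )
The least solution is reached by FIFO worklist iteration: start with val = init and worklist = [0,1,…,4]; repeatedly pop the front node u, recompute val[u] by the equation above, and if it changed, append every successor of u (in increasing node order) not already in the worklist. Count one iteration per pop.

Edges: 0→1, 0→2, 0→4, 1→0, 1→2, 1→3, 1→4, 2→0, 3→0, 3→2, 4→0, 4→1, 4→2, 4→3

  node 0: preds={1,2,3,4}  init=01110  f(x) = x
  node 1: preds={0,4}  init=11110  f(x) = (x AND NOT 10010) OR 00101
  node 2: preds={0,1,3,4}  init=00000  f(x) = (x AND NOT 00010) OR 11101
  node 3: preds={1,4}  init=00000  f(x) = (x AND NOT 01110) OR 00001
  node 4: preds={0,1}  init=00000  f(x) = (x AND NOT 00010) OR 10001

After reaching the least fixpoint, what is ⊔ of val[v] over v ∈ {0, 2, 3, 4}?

Iteration log — 10 steps:
  step 1. node 0  ⊔preds=11110  new=11110  old=01110  +wl: 
  step 2. node 1  ⊔preds=11110  new=11111  old=11110  +wl: 0
  step 3. node 2  ⊔preds=11111  new=11101  old=00000  +wl: 
  step 4. node 3  ⊔preds=11111  new=10001  old=00000  +wl: 2
  step 5. node 4  ⊔preds=11111  new=11101  old=00000  +wl: 1,3
  step 6. node 0  ⊔preds=11111  new=11111  old=11110  +wl: 4
  step 7. node 2  ⊔preds=11111  new=11101  stable
  step 8. node 1  ⊔preds=11111  new=11111  stable
  step 9. node 3  ⊔preds=11111  new=10001  stable
  step 10. node 4  ⊔preds=11111  new=11101  stable

Least fixpoint reached:
  node 0: 11111
  node 1: 11111
  node 2: 11101
  node 3: 10001
  node 4: 11101

11111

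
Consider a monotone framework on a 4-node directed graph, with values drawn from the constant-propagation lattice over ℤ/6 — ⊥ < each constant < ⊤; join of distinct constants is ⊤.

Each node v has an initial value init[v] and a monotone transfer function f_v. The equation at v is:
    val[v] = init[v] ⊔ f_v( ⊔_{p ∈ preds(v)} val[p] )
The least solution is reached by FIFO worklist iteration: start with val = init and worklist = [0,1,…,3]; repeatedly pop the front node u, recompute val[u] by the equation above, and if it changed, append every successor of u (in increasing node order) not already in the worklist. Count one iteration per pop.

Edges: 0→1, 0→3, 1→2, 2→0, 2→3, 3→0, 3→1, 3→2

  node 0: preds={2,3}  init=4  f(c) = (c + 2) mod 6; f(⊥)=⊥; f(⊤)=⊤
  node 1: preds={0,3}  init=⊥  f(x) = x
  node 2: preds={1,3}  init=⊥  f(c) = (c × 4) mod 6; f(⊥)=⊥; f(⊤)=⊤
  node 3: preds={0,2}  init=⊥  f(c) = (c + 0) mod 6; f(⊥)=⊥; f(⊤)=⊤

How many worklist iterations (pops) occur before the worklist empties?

Iteration log — 11 steps:
  step 1. node 0  ⊔preds=⊥  new=4  stable
  step 2. node 1  ⊔preds=4  new=4  old=⊥  +wl: 
  step 3. node 2  ⊔preds=4  new=4  old=⊥  +wl: 0
  step 4. node 3  ⊔preds=4  new=4  old=⊥  +wl: 1,2
  step 5. node 0  ⊔preds=4  new=⊤  old=4  +wl: 3
  step 6. node 1  ⊔preds=⊤  new=⊤  old=4  +wl: 
  step 7. node 2  ⊔preds=⊤  new=⊤  old=4  +wl: 0
  step 8. node 3  ⊔preds=⊤  new=⊤  old=4  +wl: 1,2
  step 9. node 0  ⊔preds=⊤  new=⊤  stable
  step 10. node 1  ⊔preds=⊤  new=⊤  stable
  step 11. node 2  ⊔preds=⊤  new=⊤  stable

Least fixpoint reached:
  node 0: ⊤
  node 1: ⊤
  node 2: ⊤
  node 3: ⊤

11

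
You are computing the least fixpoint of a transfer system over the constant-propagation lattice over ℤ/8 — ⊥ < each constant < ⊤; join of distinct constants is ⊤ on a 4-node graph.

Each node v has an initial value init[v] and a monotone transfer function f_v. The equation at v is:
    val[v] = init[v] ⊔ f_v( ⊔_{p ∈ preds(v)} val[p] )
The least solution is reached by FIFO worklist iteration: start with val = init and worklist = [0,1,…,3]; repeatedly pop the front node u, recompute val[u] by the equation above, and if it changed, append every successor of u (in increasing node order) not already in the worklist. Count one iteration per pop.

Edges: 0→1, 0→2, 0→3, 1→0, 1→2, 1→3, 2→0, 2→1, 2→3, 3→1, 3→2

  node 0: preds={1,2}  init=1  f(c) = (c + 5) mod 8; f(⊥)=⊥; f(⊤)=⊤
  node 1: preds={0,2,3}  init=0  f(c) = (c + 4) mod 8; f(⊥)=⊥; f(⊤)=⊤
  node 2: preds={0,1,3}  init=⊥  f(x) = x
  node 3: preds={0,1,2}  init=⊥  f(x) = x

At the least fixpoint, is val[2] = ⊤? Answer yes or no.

Iteration log — 7 steps:
  step 1. node 0  ⊔preds=0  new=⊤  old=1  +wl: 
  step 2. node 1  ⊔preds=⊤  new=⊤  old=0  +wl: 0
  step 3. node 2  ⊔preds=⊤  new=⊤  old=⊥  +wl: 1
  step 4. node 3  ⊔preds=⊤  new=⊤  old=⊥  +wl: 2
  step 5. node 0  ⊔preds=⊤  new=⊤  stable
  step 6. node 1  ⊔preds=⊤  new=⊤  stable
  step 7. node 2  ⊔preds=⊤  new=⊤  stable

Least fixpoint reached:
  node 0: ⊤
  node 1: ⊤
  node 2: ⊤
  node 3: ⊤

yes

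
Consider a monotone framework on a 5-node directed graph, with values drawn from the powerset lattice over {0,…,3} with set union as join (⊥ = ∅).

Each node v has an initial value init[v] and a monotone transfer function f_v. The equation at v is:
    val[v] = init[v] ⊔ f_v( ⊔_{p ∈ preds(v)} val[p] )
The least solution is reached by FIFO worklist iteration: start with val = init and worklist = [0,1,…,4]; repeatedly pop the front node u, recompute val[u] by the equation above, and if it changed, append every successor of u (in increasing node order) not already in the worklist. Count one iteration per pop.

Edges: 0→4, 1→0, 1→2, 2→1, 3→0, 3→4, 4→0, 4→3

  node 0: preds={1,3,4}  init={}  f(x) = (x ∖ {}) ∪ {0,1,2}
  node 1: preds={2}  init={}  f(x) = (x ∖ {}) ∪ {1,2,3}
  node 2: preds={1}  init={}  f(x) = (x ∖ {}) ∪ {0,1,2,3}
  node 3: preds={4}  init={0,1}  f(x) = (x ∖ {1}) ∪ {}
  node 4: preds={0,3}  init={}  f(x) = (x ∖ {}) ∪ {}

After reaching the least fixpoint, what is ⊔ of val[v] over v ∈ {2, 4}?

Worklist (14 pops):
  #1 pop 0: in={0,1} → {0,1,2} (was {}); enqueue []
  #2 pop 1: in={} → {1,2,3} (was {}); enqueue [0]
  #3 pop 2: in={1,2,3} → {0,1,2,3} (was {}); enqueue [1]
  #4 pop 3: in={} → {0,1} (no change)
  #5 pop 4: in={0,1,2} → {0,1,2} (was {}); enqueue [3]
  #6 pop 0: in={0,1,2,3} → {0,1,2,3} (was {0,1,2}); enqueue [4]
  #7 pop 1: in={0,1,2,3} → {0,1,2,3} (was {1,2,3}); enqueue [0,2]
  #8 pop 3: in={0,1,2} → {0,1,2} (was {0,1}); enqueue []
  #9 pop 4: in={0,1,2,3} → {0,1,2,3} (was {0,1,2}); enqueue [3]
  #10 pop 0: in={0,1,2,3} → {0,1,2,3} (no change)
  #11 pop 2: in={0,1,2,3} → {0,1,2,3} (no change)
  #12 pop 3: in={0,1,2,3} → {0,1,2,3} (was {0,1,2}); enqueue [0,4]
  #13 pop 0: in={0,1,2,3} → {0,1,2,3} (no change)
  #14 pop 4: in={0,1,2,3} → {0,1,2,3} (no change)

Fixpoint:
  val[0] = {0,1,2,3}
  val[1] = {0,1,2,3}
  val[2] = {0,1,2,3}
  val[3] = {0,1,2,3}
  val[4] = {0,1,2,3}

{0,1,2,3}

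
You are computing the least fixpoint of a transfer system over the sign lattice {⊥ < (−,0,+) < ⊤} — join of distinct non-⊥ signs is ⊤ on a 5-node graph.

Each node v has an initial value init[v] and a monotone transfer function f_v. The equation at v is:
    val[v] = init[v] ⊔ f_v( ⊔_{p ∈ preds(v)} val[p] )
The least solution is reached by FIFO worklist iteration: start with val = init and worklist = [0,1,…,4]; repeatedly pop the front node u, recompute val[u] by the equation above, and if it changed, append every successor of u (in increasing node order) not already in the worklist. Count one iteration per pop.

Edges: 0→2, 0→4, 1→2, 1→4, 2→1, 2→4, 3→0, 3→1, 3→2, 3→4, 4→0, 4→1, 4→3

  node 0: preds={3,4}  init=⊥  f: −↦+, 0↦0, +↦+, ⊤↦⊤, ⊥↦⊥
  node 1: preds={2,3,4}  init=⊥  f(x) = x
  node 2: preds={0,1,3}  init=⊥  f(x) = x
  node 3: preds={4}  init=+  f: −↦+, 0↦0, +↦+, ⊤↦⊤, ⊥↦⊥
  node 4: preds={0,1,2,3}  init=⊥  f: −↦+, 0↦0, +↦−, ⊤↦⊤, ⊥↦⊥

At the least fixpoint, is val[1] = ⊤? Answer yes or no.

yes

Trace (17 dequeues):
  [1] u=0 | in + | out + | prev ⊥ | push {}
  [2] u=1 | in + | out + | prev ⊥ | push {}
  [3] u=2 | in + | out + | prev ⊥ | push {1}
  [4] u=3 | in ⊥ | out + | ==
  [5] u=4 | in + | out − | prev ⊥ | push {0,3}
  [6] u=1 | in ⊤ | out ⊤ | prev + | push {2,4}
  [7] u=0 | in ⊤ | out ⊤ | prev + | push {}
  [8] u=3 | in − | out + | ==
  [9] u=2 | in ⊤ | out ⊤ | prev + | push {1}
  [10] u=4 | in ⊤ | out ⊤ | prev − | push {0,3}
  [11] u=1 | in ⊤ | out ⊤ | ==
  [12] u=0 | in ⊤ | out ⊤ | ==
  [13] u=3 | in ⊤ | out ⊤ | prev + | push {0,1,2,4}
  [14] u=0 | in ⊤ | out ⊤ | ==
  [15] u=1 | in ⊤ | out ⊤ | ==
  [16] u=2 | in ⊤ | out ⊤ | ==
  [17] u=4 | in ⊤ | out ⊤ | ==

Converged values:
  [0] ⊤
  [1] ⊤
  [2] ⊤
  [3] ⊤
  [4] ⊤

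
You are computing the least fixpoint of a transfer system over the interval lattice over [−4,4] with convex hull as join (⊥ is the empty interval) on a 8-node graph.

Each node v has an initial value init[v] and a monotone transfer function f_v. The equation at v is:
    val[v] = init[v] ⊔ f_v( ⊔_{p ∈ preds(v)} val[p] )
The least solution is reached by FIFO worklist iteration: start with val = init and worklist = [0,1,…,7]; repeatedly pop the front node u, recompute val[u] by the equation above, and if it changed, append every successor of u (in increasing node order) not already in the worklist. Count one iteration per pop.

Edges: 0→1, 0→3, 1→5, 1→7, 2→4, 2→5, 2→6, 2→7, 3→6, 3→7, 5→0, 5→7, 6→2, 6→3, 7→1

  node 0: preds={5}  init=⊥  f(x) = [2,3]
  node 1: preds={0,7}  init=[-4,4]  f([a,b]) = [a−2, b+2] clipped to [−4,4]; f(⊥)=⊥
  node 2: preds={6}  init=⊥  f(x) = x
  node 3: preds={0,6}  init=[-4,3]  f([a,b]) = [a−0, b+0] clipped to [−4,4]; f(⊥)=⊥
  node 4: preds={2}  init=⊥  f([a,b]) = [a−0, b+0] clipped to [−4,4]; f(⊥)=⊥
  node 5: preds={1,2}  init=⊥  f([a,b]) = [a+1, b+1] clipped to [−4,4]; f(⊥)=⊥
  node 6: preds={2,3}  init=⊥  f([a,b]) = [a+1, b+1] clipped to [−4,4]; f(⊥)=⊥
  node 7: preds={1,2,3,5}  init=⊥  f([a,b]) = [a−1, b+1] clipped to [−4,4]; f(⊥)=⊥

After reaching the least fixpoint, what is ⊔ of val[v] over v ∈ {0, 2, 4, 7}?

[-4,4]

Trace (16 dequeues):
  [1] u=0 | in ⊥ | out [2,3] | prev ⊥ | push {}
  [2] u=1 | in [2,3] | out [-4,4] | ==
  [3] u=2 | in ⊥ | out ⊥ | ==
  [4] u=3 | in [2,3] | out [-4,3] | ==
  [5] u=4 | in ⊥ | out ⊥ | ==
  [6] u=5 | in [-4,4] | out [-3,4] | prev ⊥ | push {0}
  [7] u=6 | in [-4,3] | out [-3,4] | prev ⊥ | push {2,3}
  [8] u=7 | in [-4,4] | out [-4,4] | prev ⊥ | push {1}
  [9] u=0 | in [-3,4] | out [2,3] | ==
  [10] u=2 | in [-3,4] | out [-3,4] | prev ⊥ | push {4,5,6,7}
  [11] u=3 | in [-3,4] | out [-4,4] | prev [-4,3] | push {}
  [12] u=1 | in [-4,4] | out [-4,4] | ==
  [13] u=4 | in [-3,4] | out [-3,4] | prev ⊥ | push {}
  [14] u=5 | in [-4,4] | out [-3,4] | ==
  [15] u=6 | in [-4,4] | out [-3,4] | ==
  [16] u=7 | in [-4,4] | out [-4,4] | ==

Converged values:
  [0] [2,3]
  [1] [-4,4]
  [2] [-3,4]
  [3] [-4,4]
  [4] [-3,4]
  [5] [-3,4]
  [6] [-3,4]
  [7] [-4,4]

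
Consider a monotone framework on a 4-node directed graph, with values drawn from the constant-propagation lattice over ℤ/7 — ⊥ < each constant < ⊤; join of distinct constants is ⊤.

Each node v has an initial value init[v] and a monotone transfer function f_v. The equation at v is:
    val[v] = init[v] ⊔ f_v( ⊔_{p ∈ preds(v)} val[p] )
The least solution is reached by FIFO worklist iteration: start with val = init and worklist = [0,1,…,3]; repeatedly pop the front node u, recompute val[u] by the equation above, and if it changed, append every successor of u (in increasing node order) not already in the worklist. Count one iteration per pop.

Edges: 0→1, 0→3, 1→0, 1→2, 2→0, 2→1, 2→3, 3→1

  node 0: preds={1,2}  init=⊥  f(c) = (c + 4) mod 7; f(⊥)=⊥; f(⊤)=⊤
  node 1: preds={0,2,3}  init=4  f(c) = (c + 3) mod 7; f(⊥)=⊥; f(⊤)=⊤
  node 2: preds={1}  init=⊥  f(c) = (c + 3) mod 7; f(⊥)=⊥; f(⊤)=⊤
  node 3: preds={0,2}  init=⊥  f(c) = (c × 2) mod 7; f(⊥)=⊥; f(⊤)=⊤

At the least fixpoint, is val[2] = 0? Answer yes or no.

no

Trace (12 dequeues):
  [1] u=0 | in 4 | out 1 | prev ⊥ | push {}
  [2] u=1 | in 1 | out 4 | ==
  [3] u=2 | in 4 | out 0 | prev ⊥ | push {0,1}
  [4] u=3 | in ⊤ | out ⊤ | prev ⊥ | push {}
  [5] u=0 | in ⊤ | out ⊤ | prev 1 | push {3}
  [6] u=1 | in ⊤ | out ⊤ | prev 4 | push {0,2}
  [7] u=3 | in ⊤ | out ⊤ | ==
  [8] u=0 | in ⊤ | out ⊤ | ==
  [9] u=2 | in ⊤ | out ⊤ | prev 0 | push {0,1,3}
  [10] u=0 | in ⊤ | out ⊤ | ==
  [11] u=1 | in ⊤ | out ⊤ | ==
  [12] u=3 | in ⊤ | out ⊤ | ==

Converged values:
  [0] ⊤
  [1] ⊤
  [2] ⊤
  [3] ⊤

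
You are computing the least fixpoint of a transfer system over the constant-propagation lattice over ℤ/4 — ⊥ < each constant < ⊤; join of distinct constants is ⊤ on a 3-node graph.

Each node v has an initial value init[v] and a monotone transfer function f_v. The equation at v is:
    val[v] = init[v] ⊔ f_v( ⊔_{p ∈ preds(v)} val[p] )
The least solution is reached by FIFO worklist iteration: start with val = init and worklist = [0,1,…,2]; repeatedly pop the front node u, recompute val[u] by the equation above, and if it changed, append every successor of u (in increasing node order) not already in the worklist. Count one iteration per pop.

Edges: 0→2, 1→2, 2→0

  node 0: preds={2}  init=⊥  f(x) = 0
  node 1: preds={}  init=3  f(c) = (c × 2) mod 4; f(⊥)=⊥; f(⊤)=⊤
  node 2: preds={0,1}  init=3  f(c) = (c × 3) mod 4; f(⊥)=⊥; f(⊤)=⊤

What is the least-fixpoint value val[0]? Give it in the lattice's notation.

Worklist (4 pops):
  #1 pop 0: in=3 → 0 (was ⊥); enqueue []
  #2 pop 1: in=⊥ → 3 (no change)
  #3 pop 2: in=⊤ → ⊤ (was 3); enqueue [0]
  #4 pop 0: in=⊤ → 0 (no change)

Fixpoint:
  val[0] = 0
  val[1] = 3
  val[2] = ⊤

0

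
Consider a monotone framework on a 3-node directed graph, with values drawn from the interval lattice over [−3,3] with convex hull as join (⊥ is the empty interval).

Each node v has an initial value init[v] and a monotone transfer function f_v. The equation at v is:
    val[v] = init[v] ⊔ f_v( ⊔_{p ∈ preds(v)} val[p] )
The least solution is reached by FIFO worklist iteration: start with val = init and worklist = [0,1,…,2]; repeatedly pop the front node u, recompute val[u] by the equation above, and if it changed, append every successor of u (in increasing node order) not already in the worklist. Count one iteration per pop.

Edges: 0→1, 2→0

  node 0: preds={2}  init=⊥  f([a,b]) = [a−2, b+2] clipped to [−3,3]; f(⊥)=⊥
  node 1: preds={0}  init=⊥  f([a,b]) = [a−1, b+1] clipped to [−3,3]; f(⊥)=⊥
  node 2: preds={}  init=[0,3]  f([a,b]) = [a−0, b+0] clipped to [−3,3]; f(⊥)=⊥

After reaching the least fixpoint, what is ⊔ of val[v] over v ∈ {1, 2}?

Trace (3 dequeues):
  [1] u=0 | in [0,3] | out [-2,3] | prev ⊥ | push {}
  [2] u=1 | in [-2,3] | out [-3,3] | prev ⊥ | push {}
  [3] u=2 | in ⊥ | out [0,3] | ==

Converged values:
  [0] [-2,3]
  [1] [-3,3]
  [2] [0,3]

[-3,3]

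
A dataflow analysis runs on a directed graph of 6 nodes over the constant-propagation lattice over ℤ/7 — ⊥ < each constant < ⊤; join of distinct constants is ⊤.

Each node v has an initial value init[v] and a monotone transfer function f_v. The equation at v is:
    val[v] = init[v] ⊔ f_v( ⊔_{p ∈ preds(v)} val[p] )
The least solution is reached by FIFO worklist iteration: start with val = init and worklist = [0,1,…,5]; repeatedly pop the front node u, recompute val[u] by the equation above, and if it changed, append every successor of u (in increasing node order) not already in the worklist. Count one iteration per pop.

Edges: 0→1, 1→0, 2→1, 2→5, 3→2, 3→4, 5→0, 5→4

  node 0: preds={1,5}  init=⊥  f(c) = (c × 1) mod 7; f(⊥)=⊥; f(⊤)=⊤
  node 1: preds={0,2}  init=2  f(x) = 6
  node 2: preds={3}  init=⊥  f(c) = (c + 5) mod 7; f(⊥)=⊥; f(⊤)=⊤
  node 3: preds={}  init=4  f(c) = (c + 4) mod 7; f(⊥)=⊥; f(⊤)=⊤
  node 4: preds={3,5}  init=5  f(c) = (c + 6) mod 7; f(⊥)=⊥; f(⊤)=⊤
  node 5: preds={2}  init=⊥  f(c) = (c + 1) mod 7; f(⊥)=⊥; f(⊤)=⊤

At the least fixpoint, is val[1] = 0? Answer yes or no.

no

Iteration log — 9 steps:
  step 1. node 0  ⊔preds=2  new=2  old=⊥  +wl: 
  step 2. node 1  ⊔preds=2  new=⊤  old=2  +wl: 0
  step 3. node 2  ⊔preds=4  new=2  old=⊥  +wl: 1
  step 4. node 3  ⊔preds=⊥  new=4  stable
  step 5. node 4  ⊔preds=4  new=⊤  old=5  +wl: 
  step 6. node 5  ⊔preds=2  new=3  old=⊥  +wl: 4
  step 7. node 0  ⊔preds=⊤  new=⊤  old=2  +wl: 
  step 8. node 1  ⊔preds=⊤  new=⊤  stable
  step 9. node 4  ⊔preds=⊤  new=⊤  stable

Least fixpoint reached:
  node 0: ⊤
  node 1: ⊤
  node 2: 2
  node 3: 4
  node 4: ⊤
  node 5: 3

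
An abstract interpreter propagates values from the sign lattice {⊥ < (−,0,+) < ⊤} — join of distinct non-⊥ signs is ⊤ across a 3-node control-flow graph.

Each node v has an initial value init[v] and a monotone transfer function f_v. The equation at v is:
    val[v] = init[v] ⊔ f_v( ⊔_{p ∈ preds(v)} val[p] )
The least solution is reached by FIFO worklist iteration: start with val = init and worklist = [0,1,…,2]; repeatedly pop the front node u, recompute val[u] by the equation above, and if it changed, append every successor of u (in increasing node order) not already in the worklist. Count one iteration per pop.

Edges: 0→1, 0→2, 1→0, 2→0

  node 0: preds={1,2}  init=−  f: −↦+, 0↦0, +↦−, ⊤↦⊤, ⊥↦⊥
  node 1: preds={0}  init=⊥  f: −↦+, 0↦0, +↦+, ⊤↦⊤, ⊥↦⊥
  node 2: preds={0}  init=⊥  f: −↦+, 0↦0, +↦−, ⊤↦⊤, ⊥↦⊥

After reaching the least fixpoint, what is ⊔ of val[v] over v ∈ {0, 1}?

Iteration log — 4 steps:
  step 1. node 0  ⊔preds=⊥  new=−  stable
  step 2. node 1  ⊔preds=−  new=+  old=⊥  +wl: 0
  step 3. node 2  ⊔preds=−  new=+  old=⊥  +wl: 
  step 4. node 0  ⊔preds=+  new=−  stable

Least fixpoint reached:
  node 0: −
  node 1: +
  node 2: +

⊤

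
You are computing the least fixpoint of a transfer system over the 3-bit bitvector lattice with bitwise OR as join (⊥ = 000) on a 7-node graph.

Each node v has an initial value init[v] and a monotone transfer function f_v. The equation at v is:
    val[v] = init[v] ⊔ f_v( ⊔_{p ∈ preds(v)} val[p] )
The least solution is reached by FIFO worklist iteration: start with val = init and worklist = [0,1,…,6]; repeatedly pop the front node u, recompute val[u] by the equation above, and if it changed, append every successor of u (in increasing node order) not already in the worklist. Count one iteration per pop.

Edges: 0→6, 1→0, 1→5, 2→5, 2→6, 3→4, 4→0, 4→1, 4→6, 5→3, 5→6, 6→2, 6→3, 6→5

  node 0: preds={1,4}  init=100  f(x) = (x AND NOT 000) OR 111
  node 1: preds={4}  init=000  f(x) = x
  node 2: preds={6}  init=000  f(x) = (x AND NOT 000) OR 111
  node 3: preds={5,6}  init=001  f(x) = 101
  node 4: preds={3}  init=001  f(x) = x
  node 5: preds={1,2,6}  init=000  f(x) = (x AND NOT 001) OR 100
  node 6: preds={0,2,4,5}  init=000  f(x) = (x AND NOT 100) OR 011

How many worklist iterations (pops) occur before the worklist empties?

13

Worklist (13 pops):
  #1 pop 0: in=001 → 111 (was 100); enqueue []
  #2 pop 1: in=001 → 001 (was 000); enqueue [0]
  #3 pop 2: in=000 → 111 (was 000); enqueue []
  #4 pop 3: in=000 → 101 (was 001); enqueue []
  #5 pop 4: in=101 → 101 (was 001); enqueue [1]
  #6 pop 5: in=111 → 110 (was 000); enqueue [3]
  #7 pop 6: in=111 → 011 (was 000); enqueue [2,5]
  #8 pop 0: in=101 → 111 (no change)
  #9 pop 1: in=101 → 101 (was 001); enqueue [0]
  #10 pop 3: in=111 → 101 (no change)
  #11 pop 2: in=011 → 111 (no change)
  #12 pop 5: in=111 → 110 (no change)
  #13 pop 0: in=101 → 111 (no change)

Fixpoint:
  val[0] = 111
  val[1] = 101
  val[2] = 111
  val[3] = 101
  val[4] = 101
  val[5] = 110
  val[6] = 011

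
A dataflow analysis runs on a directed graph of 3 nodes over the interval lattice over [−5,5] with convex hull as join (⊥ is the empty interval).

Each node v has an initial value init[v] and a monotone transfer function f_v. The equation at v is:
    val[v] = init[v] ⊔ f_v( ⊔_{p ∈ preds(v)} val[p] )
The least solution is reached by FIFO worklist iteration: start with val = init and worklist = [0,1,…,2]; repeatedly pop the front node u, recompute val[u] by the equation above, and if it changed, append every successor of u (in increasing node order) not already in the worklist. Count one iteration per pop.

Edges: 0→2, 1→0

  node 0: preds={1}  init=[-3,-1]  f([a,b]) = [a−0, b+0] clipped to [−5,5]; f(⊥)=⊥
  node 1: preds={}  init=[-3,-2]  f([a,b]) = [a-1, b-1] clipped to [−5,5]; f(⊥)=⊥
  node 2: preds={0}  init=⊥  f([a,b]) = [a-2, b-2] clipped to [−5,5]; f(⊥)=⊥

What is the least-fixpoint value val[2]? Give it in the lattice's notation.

Worklist (3 pops):
  #1 pop 0: in=[-3,-2] → [-3,-1] (no change)
  #2 pop 1: in=⊥ → [-3,-2] (no change)
  #3 pop 2: in=[-3,-1] → [-5,-3] (was ⊥); enqueue []

Fixpoint:
  val[0] = [-3,-1]
  val[1] = [-3,-2]
  val[2] = [-5,-3]

[-5,-3]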